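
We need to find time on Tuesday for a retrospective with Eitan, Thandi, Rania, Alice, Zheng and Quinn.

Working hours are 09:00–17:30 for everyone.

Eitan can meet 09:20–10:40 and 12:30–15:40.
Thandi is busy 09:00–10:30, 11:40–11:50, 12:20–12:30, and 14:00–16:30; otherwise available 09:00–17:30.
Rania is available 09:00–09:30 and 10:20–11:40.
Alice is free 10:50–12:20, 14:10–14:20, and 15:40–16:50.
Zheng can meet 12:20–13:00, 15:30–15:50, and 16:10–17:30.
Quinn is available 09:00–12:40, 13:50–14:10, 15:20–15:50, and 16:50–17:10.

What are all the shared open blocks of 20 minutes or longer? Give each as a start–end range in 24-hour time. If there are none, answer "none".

Thandi free within 09:00–17:30: 10:30–11:40, 11:50–12:20, 12:30–14:00, 16:30–17:30.
Eitan ∩ Thandi: 10:30–10:40, 12:30–14:00.
Eitan ∩ Thandi ∩ Rania: 10:30–10:40.
Eitan ∩ Thandi ∩ Rania ∩ Alice: (none).
Eitan ∩ Thandi ∩ Rania ∩ Alice ∩ Zheng: (none).
Eitan ∩ Thandi ∩ Rania ∩ Alice ∩ Zheng ∩ Quinn: (none).
Windows ≥ 20 min: (none).

none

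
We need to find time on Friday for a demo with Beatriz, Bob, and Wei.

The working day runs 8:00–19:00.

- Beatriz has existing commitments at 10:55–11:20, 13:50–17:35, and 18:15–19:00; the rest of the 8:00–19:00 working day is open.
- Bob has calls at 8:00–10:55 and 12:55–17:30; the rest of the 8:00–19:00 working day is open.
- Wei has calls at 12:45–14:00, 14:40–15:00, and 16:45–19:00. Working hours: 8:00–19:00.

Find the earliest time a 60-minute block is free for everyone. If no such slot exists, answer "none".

11:20

Beatriz free within 08:00–19:00: 08:00–10:55, 11:20–13:50, 17:35–18:15.
Bob free within 08:00–19:00: 10:55–12:55, 17:30–19:00.
Wei free within 08:00–19:00: 08:00–12:45, 14:00–14:40, 15:00–16:45.
Beatriz ∩ Bob: 11:20–12:55, 17:35–18:15.
Beatriz ∩ Bob ∩ Wei: 11:20–12:45.
Windows ≥ 60 min: 11:20–12:45.
Earliest such window starts at 11:20.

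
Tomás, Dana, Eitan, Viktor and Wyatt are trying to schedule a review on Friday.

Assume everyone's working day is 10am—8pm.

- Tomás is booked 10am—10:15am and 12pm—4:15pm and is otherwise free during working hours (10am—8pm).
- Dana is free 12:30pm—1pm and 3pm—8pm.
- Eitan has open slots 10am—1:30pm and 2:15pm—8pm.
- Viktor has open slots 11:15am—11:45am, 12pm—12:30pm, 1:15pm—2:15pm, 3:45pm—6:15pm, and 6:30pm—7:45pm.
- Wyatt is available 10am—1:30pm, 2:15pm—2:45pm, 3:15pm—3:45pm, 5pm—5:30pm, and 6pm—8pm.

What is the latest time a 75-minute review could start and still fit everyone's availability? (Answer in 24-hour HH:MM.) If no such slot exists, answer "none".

18:30

Tomás free within 10:00–20:00: 10:15–12:00, 16:15–20:00.
Tomás ∩ Dana: 16:15–20:00.
Tomás ∩ Dana ∩ Eitan: 16:15–20:00.
Tomás ∩ Dana ∩ Eitan ∩ Viktor: 16:15–18:15, 18:30–19:45.
Tomás ∩ Dana ∩ Eitan ∩ Viktor ∩ Wyatt: 17:00–17:30, 18:00–18:15, 18:30–19:45.
Windows ≥ 75 min: 18:30–19:45.
Latest start in the last window 18:30–19:45 is 19:45 − 75 min = 18:30.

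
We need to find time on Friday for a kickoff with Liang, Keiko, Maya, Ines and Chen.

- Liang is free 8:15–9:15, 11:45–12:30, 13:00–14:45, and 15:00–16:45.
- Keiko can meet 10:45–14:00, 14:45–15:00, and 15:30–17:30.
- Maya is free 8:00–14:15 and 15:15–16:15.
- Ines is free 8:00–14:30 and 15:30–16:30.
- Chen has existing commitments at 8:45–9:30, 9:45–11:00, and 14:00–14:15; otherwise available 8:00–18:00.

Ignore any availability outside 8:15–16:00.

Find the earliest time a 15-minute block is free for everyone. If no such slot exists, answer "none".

11:45

Chen free within 08:00–18:00: 08:00–08:45, 09:30–09:45, 11:00–14:00, 14:15–18:00.
Liang ∩ Keiko: 11:45–12:30, 13:00–14:00, 15:30–16:45.
Liang ∩ Keiko ∩ Maya: 11:45–12:30, 13:00–14:00, 15:30–16:15.
Liang ∩ Keiko ∩ Maya ∩ Ines: 11:45–12:30, 13:00–14:00, 15:30–16:15.
Liang ∩ Keiko ∩ Maya ∩ Ines ∩ Chen: 11:45–12:30, 13:00–14:00, 15:30–16:15.
Restricted to 08:15–16:00: 11:45–12:30, 13:00–14:00, 15:30–16:00.
Windows ≥ 15 min: 11:45–12:30, 13:00–14:00, 15:30–16:00.
Earliest such window starts at 11:45.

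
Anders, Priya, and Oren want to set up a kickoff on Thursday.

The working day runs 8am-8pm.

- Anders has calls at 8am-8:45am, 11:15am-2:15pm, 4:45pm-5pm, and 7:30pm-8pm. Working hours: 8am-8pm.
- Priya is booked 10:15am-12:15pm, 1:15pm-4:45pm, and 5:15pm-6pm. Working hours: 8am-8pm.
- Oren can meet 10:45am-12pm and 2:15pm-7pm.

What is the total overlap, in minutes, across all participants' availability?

75 minutes

Anders free within 08:00–20:00: 08:45–11:15, 14:15–16:45, 17:00–19:30.
Priya free within 08:00–20:00: 08:00–10:15, 12:15–13:15, 16:45–17:15, 18:00–20:00.
Anders ∩ Priya: 08:45–10:15, 17:00–17:15, 18:00–19:30.
Anders ∩ Priya ∩ Oren: 17:00–17:15, 18:00–19:00.
Total common minutes: 15 + 60 = 75.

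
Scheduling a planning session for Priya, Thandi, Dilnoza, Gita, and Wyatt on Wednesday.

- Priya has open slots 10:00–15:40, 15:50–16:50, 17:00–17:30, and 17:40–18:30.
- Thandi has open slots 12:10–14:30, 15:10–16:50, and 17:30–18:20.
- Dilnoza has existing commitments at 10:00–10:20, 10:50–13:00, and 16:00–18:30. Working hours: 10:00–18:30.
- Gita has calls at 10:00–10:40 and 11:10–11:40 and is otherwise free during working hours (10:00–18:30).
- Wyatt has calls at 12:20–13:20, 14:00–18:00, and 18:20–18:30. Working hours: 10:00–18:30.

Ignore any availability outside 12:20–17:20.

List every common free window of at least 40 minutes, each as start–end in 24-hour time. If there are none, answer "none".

13:20–14:00

Dilnoza free within 10:00–18:30: 10:20–10:50, 13:00–16:00.
Gita free within 10:00–18:30: 10:40–11:10, 11:40–18:30.
Wyatt free within 10:00–18:30: 10:00–12:20, 13:20–14:00, 18:00–18:20.
Priya ∩ Thandi: 12:10–14:30, 15:10–15:40, 15:50–16:50, 17:40–18:20.
Priya ∩ Thandi ∩ Dilnoza: 13:00–14:30, 15:10–15:40, 15:50–16:00.
Priya ∩ Thandi ∩ Dilnoza ∩ Gita: 13:00–14:30, 15:10–15:40, 15:50–16:00.
Priya ∩ Thandi ∩ Dilnoza ∩ Gita ∩ Wyatt: 13:20–14:00.
Restricted to 12:20–17:20: 13:20–14:00.
Windows ≥ 40 min: 13:20–14:00.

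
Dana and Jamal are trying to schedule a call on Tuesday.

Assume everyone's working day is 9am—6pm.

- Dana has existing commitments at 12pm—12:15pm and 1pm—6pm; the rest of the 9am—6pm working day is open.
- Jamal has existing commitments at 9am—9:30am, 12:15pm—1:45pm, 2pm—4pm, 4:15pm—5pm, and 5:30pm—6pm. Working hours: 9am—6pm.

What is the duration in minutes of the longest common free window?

Dana free within 09:00–18:00: 09:00–12:00, 12:15–13:00.
Jamal free within 09:00–18:00: 09:30–12:15, 13:45–14:00, 16:00–16:15, 17:00–17:30.
Dana ∩ Jamal: 09:30–12:00.
Single common window of 150 minutes.

150 minutes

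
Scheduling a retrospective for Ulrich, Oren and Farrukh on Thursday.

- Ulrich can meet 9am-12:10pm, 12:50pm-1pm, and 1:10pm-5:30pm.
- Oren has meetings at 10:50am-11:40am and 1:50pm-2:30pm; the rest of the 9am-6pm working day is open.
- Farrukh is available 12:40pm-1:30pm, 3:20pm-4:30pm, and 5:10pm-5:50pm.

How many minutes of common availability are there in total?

Oren free within 09:00–18:00: 09:00–10:50, 11:40–13:50, 14:30–18:00.
Ulrich ∩ Oren: 09:00–10:50, 11:40–12:10, 12:50–13:00, 13:10–13:50, 14:30–17:30.
Ulrich ∩ Oren ∩ Farrukh: 12:50–13:00, 13:10–13:30, 15:20–16:30, 17:10–17:30.
Total common minutes: 10 + 20 + 70 + 20 = 120.

120 minutes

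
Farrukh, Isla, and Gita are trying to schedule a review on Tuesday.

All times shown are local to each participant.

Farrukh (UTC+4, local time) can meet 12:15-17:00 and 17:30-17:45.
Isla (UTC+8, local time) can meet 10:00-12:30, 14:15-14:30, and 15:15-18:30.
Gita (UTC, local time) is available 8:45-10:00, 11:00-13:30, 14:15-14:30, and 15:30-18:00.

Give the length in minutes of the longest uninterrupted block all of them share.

75 minutes

Farrukh → UTC: 08:15–13:00, 13:30–13:45.
Isla → UTC: 02:00–04:30, 06:15–06:30, 07:15–10:30.
Gita → UTC: 08:45–10:00, 11:00–13:30, 14:15–14:30, 15:30–18:00.
Farrukh ∩ Isla: 08:15–10:30.
Farrukh ∩ Isla ∩ Gita: 08:45–10:00.
Single common window of 75 minutes.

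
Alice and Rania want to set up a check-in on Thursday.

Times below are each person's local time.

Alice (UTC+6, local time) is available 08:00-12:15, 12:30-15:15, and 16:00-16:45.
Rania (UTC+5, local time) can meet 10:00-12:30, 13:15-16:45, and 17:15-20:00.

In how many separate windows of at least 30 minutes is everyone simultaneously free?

Alice → UTC: 02:00–06:15, 06:30–09:15, 10:00–10:45.
Rania → UTC: 05:00–07:30, 08:15–11:45, 12:15–15:00.
Alice ∩ Rania: 05:00–06:15, 06:30–07:30, 08:15–09:15, 10:00–10:45.
Windows ≥ 30 min: 05:00–06:15, 06:30–07:30, 08:15–09:15, 10:00–10:45.
That's 4 windows.

4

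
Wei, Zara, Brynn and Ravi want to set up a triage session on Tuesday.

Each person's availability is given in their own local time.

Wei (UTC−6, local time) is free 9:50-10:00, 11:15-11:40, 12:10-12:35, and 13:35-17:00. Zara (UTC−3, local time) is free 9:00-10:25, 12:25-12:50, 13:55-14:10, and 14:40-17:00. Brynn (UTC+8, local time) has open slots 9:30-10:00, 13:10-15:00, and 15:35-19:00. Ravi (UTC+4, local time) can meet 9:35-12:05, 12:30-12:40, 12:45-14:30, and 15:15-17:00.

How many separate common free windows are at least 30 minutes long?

0

Wei → UTC: 15:50–16:00, 17:15–17:40, 18:10–18:35, 19:35–23:00.
Zara → UTC: 12:00–13:25, 15:25–15:50, 16:55–17:10, 17:40–20:00.
Brynn → UTC: 01:30–02:00, 05:10–07:00, 07:35–11:00.
Ravi → UTC: 05:35–08:05, 08:30–08:40, 08:45–10:30, 11:15–13:00.
Wei ∩ Zara: 18:10–18:35, 19:35–20:00.
Wei ∩ Zara ∩ Brynn: (none).
Wei ∩ Zara ∩ Brynn ∩ Ravi: (none).
Windows ≥ 30 min: (none).
That's 0 windows.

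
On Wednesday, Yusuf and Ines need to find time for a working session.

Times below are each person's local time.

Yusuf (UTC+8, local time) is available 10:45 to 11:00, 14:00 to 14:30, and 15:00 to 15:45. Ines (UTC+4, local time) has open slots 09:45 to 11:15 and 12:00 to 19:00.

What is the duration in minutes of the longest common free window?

Yusuf → UTC: 02:45–03:00, 06:00–06:30, 07:00–07:45.
Ines → UTC: 05:45–07:15, 08:00–15:00.
Yusuf ∩ Ines: 06:00–06:30, 07:00–07:15.
Common window lengths: 30, 15 min; longest is 30.

30 minutes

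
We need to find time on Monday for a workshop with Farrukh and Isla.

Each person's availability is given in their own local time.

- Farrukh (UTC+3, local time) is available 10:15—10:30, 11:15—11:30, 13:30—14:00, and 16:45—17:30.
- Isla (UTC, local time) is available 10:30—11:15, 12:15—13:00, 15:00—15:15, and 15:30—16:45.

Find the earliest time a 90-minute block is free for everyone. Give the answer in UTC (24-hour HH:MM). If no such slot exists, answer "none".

none

Farrukh → UTC: 07:15–07:30, 08:15–08:30, 10:30–11:00, 13:45–14:30.
Isla → UTC: 10:30–11:15, 12:15–13:00, 15:00–15:15, 15:30–16:45.
Farrukh ∩ Isla: 10:30–11:00.
Windows ≥ 90 min: (none).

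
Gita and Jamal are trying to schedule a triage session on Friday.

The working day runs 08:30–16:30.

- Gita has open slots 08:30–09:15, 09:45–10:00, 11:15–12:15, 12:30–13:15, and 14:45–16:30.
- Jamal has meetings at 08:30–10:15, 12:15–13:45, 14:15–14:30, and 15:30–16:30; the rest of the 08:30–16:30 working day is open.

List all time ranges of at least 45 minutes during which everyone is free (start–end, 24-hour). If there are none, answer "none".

Jamal free within 08:30–16:30: 10:15–12:15, 13:45–14:15, 14:30–15:30.
Gita ∩ Jamal: 11:15–12:15, 14:45–15:30.
Windows ≥ 45 min: 11:15–12:15, 14:45–15:30.

11:15–12:15, 14:45–15:30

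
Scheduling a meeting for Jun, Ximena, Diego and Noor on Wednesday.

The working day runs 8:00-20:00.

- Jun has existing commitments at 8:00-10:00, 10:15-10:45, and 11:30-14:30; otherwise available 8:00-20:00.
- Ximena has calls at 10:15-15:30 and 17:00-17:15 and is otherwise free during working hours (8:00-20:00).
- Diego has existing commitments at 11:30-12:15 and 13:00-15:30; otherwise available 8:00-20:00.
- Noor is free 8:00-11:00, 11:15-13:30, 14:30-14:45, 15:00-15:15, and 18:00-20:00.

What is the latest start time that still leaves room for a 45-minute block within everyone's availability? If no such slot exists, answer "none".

19:15

Jun free within 08:00–20:00: 10:00–10:15, 10:45–11:30, 14:30–20:00.
Ximena free within 08:00–20:00: 08:00–10:15, 15:30–17:00, 17:15–20:00.
Diego free within 08:00–20:00: 08:00–11:30, 12:15–13:00, 15:30–20:00.
Jun ∩ Ximena: 10:00–10:15, 15:30–17:00, 17:15–20:00.
Jun ∩ Ximena ∩ Diego: 10:00–10:15, 15:30–17:00, 17:15–20:00.
Jun ∩ Ximena ∩ Diego ∩ Noor: 10:00–10:15, 18:00–20:00.
Windows ≥ 45 min: 18:00–20:00.
Latest start in the last window 18:00–20:00 is 20:00 − 45 min = 19:15.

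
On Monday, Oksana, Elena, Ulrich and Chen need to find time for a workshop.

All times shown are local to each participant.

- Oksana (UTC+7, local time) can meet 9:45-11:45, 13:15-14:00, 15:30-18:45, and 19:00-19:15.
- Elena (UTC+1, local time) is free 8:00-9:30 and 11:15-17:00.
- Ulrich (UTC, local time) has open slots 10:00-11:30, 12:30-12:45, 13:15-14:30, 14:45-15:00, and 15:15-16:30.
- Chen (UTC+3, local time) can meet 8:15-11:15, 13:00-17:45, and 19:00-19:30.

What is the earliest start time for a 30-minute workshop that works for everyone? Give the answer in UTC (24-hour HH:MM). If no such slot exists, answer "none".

10:15

Oksana → UTC: 02:45–04:45, 06:15–07:00, 08:30–11:45, 12:00–12:15.
Elena → UTC: 07:00–08:30, 10:15–16:00.
Ulrich → UTC: 10:00–11:30, 12:30–12:45, 13:15–14:30, 14:45–15:00, 15:15–16:30.
Chen → UTC: 05:15–08:15, 10:00–14:45, 16:00–16:30.
Oksana ∩ Elena: 10:15–11:45, 12:00–12:15.
Oksana ∩ Elena ∩ Ulrich: 10:15–11:30.
Oksana ∩ Elena ∩ Ulrich ∩ Chen: 10:15–11:30.
Windows ≥ 30 min: 10:15–11:30.
Earliest such window starts at 10:15.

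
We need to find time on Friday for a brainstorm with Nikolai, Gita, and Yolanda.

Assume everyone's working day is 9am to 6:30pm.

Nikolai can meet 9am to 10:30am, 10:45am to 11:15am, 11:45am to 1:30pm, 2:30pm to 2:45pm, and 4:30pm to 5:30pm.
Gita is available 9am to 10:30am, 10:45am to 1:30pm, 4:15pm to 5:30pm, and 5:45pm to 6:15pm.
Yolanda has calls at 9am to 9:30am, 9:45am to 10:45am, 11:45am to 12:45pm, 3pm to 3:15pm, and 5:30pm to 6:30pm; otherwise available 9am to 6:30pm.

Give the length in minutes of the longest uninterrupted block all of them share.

Yolanda free within 09:00–18:30: 09:30–09:45, 10:45–11:45, 12:45–15:00, 15:15–17:30.
Nikolai ∩ Gita: 09:00–10:30, 10:45–11:15, 11:45–13:30, 16:30–17:30.
Nikolai ∩ Gita ∩ Yolanda: 09:30–09:45, 10:45–11:15, 12:45–13:30, 16:30–17:30.
Common window lengths: 15, 30, 45, 60 min; longest is 60.

60 minutes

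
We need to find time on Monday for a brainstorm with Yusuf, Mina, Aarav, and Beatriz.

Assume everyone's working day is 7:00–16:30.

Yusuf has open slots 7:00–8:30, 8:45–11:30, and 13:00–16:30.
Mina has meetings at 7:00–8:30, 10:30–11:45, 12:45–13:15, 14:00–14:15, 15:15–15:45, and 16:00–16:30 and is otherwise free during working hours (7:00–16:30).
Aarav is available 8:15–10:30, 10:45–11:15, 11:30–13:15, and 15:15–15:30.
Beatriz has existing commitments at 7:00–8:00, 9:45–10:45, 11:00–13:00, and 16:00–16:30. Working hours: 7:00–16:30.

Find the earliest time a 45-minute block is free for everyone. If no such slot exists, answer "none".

08:45

Mina free within 07:00–16:30: 08:30–10:30, 11:45–12:45, 13:15–14:00, 14:15–15:15, 15:45–16:00.
Beatriz free within 07:00–16:30: 08:00–09:45, 10:45–11:00, 13:00–16:00.
Yusuf ∩ Mina: 08:45–10:30, 13:15–14:00, 14:15–15:15, 15:45–16:00.
Yusuf ∩ Mina ∩ Aarav: 08:45–10:30.
Yusuf ∩ Mina ∩ Aarav ∩ Beatriz: 08:45–09:45.
Windows ≥ 45 min: 08:45–09:45.
Earliest such window starts at 08:45.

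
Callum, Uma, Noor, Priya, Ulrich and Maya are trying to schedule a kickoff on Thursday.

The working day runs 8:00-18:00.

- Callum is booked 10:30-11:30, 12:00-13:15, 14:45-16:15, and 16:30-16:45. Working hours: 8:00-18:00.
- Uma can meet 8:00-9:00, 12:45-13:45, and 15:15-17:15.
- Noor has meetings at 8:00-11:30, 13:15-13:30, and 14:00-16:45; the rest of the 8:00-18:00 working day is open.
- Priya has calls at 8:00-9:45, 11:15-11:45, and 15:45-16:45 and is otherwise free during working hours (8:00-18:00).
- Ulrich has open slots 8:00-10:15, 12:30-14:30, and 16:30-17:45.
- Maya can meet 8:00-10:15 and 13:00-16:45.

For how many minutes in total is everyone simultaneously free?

15 minutes

Callum free within 08:00–18:00: 08:00–10:30, 11:30–12:00, 13:15–14:45, 16:15–16:30, 16:45–18:00.
Noor free within 08:00–18:00: 11:30–13:15, 13:30–14:00, 16:45–18:00.
Priya free within 08:00–18:00: 09:45–11:15, 11:45–15:45, 16:45–18:00.
Callum ∩ Uma: 08:00–09:00, 13:15–13:45, 16:15–16:30, 16:45–17:15.
Callum ∩ Uma ∩ Noor: 13:30–13:45, 16:45–17:15.
Callum ∩ Uma ∩ Noor ∩ Priya: 13:30–13:45, 16:45–17:15.
Callum ∩ Uma ∩ Noor ∩ Priya ∩ Ulrich: 13:30–13:45, 16:45–17:15.
Callum ∩ Uma ∩ Noor ∩ Priya ∩ Ulrich ∩ Maya: 13:30–13:45.
Total common minutes: 15.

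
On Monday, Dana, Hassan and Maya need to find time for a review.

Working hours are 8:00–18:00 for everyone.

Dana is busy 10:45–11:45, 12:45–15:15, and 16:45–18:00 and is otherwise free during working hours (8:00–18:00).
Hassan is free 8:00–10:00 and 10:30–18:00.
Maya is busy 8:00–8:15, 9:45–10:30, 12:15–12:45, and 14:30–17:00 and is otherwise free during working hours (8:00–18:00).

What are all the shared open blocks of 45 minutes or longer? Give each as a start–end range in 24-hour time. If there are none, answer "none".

08:15–09:45

Dana free within 08:00–18:00: 08:00–10:45, 11:45–12:45, 15:15–16:45.
Maya free within 08:00–18:00: 08:15–09:45, 10:30–12:15, 12:45–14:30, 17:00–18:00.
Dana ∩ Hassan: 08:00–10:00, 10:30–10:45, 11:45–12:45, 15:15–16:45.
Dana ∩ Hassan ∩ Maya: 08:15–09:45, 10:30–10:45, 11:45–12:15.
Windows ≥ 45 min: 08:15–09:45.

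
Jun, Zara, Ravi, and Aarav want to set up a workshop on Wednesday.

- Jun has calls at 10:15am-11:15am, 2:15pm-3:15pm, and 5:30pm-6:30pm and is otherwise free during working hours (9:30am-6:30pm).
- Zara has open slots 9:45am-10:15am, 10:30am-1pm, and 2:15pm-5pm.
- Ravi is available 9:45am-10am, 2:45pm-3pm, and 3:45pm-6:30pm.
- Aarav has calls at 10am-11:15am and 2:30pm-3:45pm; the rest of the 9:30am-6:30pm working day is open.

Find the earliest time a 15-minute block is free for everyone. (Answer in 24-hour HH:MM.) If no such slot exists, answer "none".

09:45

Jun free within 09:30–18:30: 09:30–10:15, 11:15–14:15, 15:15–17:30.
Aarav free within 09:30–18:30: 09:30–10:00, 11:15–14:30, 15:45–18:30.
Jun ∩ Zara: 09:45–10:15, 11:15–13:00, 15:15–17:00.
Jun ∩ Zara ∩ Ravi: 09:45–10:00, 15:45–17:00.
Jun ∩ Zara ∩ Ravi ∩ Aarav: 09:45–10:00, 15:45–17:00.
Windows ≥ 15 min: 09:45–10:00, 15:45–17:00.
Earliest such window starts at 09:45.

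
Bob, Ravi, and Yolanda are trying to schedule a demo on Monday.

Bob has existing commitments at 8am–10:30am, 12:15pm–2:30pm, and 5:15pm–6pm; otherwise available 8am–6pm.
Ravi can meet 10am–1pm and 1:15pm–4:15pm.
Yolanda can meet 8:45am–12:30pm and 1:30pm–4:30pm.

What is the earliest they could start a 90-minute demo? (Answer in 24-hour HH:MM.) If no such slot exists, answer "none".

Bob free within 08:00–18:00: 10:30–12:15, 14:30–17:15.
Bob ∩ Ravi: 10:30–12:15, 14:30–16:15.
Bob ∩ Ravi ∩ Yolanda: 10:30–12:15, 14:30–16:15.
Windows ≥ 90 min: 10:30–12:15, 14:30–16:15.
Earliest such window starts at 10:30.

10:30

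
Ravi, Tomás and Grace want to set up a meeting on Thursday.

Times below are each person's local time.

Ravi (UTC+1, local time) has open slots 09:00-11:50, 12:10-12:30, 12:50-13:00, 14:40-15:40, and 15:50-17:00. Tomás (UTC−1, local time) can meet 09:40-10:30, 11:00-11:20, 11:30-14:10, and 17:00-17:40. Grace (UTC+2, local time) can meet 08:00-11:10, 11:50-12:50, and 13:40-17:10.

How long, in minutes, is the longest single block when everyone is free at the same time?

60 minutes

Ravi → UTC: 08:00–10:50, 11:10–11:30, 11:50–12:00, 13:40–14:40, 14:50–16:00.
Tomás → UTC: 10:40–11:30, 12:00–12:20, 12:30–15:10, 18:00–18:40.
Grace → UTC: 06:00–09:10, 09:50–10:50, 11:40–15:10.
Ravi ∩ Tomás: 10:40–10:50, 11:10–11:30, 13:40–14:40, 14:50–15:10.
Ravi ∩ Tomás ∩ Grace: 10:40–10:50, 13:40–14:40, 14:50–15:10.
Common window lengths: 10, 60, 20 min; longest is 60.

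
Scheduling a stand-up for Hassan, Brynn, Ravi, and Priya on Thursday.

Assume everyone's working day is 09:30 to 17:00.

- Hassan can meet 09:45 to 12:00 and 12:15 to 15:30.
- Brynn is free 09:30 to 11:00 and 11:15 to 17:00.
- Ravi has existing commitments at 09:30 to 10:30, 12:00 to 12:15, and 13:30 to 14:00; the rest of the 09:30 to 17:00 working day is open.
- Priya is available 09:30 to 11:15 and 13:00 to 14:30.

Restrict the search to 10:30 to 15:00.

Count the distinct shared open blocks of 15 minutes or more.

3

Ravi free within 09:30–17:00: 10:30–12:00, 12:15–13:30, 14:00–17:00.
Hassan ∩ Brynn: 09:45–11:00, 11:15–12:00, 12:15–15:30.
Hassan ∩ Brynn ∩ Ravi: 10:30–11:00, 11:15–12:00, 12:15–13:30, 14:00–15:30.
Hassan ∩ Brynn ∩ Ravi ∩ Priya: 10:30–11:00, 13:00–13:30, 14:00–14:30.
Restricted to 10:30–15:00: 10:30–11:00, 13:00–13:30, 14:00–14:30.
Windows ≥ 15 min: 10:30–11:00, 13:00–13:30, 14:00–14:30.
That's 3 windows.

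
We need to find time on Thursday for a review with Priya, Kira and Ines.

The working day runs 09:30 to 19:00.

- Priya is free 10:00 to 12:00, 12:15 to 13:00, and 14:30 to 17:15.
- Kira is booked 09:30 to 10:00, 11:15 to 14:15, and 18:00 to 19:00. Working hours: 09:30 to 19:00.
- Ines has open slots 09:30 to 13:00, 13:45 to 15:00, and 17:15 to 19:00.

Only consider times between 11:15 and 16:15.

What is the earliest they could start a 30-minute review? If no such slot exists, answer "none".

14:30

Kira free within 09:30–19:00: 10:00–11:15, 14:15–18:00.
Priya ∩ Kira: 10:00–11:15, 14:30–17:15.
Priya ∩ Kira ∩ Ines: 10:00–11:15, 14:30–15:00.
Restricted to 11:15–16:15: 14:30–15:00.
Windows ≥ 30 min: 14:30–15:00.
Earliest such window starts at 14:30.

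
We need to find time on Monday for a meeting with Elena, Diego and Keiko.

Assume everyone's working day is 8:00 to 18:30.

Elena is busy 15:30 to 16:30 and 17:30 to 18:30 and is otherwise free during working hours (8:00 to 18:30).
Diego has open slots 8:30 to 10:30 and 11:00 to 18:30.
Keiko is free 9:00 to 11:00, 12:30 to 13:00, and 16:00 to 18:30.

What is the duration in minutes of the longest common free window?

Elena free within 08:00–18:30: 08:00–15:30, 16:30–17:30.
Elena ∩ Diego: 08:30–10:30, 11:00–15:30, 16:30–17:30.
Elena ∩ Diego ∩ Keiko: 09:00–10:30, 12:30–13:00, 16:30–17:30.
Common window lengths: 90, 30, 60 min; longest is 90.

90 minutes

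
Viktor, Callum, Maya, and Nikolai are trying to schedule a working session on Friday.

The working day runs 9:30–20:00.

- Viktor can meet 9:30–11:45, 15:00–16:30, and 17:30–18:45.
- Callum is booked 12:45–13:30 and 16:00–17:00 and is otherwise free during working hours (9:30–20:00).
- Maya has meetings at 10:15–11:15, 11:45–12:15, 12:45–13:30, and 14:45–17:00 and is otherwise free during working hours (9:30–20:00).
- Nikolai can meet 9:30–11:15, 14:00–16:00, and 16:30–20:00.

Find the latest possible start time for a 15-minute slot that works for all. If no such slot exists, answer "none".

Callum free within 09:30–20:00: 09:30–12:45, 13:30–16:00, 17:00–20:00.
Maya free within 09:30–20:00: 09:30–10:15, 11:15–11:45, 12:15–12:45, 13:30–14:45, 17:00–20:00.
Viktor ∩ Callum: 09:30–11:45, 15:00–16:00, 17:30–18:45.
Viktor ∩ Callum ∩ Maya: 09:30–10:15, 11:15–11:45, 17:30–18:45.
Viktor ∩ Callum ∩ Maya ∩ Nikolai: 09:30–10:15, 17:30–18:45.
Windows ≥ 15 min: 09:30–10:15, 17:30–18:45.
Latest start in the last window 17:30–18:45 is 18:45 − 15 min = 18:30.

18:30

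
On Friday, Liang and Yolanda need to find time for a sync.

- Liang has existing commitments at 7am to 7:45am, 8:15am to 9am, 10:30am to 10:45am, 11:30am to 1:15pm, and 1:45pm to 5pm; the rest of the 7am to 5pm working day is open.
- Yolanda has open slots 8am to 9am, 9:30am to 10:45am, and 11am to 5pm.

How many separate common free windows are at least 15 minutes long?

4

Liang free within 07:00–17:00: 07:45–08:15, 09:00–10:30, 10:45–11:30, 13:15–13:45.
Liang ∩ Yolanda: 08:00–08:15, 09:30–10:30, 11:00–11:30, 13:15–13:45.
Windows ≥ 15 min: 08:00–08:15, 09:30–10:30, 11:00–11:30, 13:15–13:45.
That's 4 windows.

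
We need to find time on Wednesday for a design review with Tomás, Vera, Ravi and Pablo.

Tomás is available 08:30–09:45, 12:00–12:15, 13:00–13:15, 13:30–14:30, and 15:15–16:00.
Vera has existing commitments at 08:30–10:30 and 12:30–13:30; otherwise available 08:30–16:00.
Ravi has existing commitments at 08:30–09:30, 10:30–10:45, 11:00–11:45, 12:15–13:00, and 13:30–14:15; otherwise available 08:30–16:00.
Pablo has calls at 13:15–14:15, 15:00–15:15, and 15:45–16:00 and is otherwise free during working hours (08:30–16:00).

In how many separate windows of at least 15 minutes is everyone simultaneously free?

Vera free within 08:30–16:00: 10:30–12:30, 13:30–16:00.
Ravi free within 08:30–16:00: 09:30–10:30, 10:45–11:00, 11:45–12:15, 13:00–13:30, 14:15–16:00.
Pablo free within 08:30–16:00: 08:30–13:15, 14:15–15:00, 15:15–15:45.
Tomás ∩ Vera: 12:00–12:15, 13:30–14:30, 15:15–16:00.
Tomás ∩ Vera ∩ Ravi: 12:00–12:15, 14:15–14:30, 15:15–16:00.
Tomás ∩ Vera ∩ Ravi ∩ Pablo: 12:00–12:15, 14:15–14:30, 15:15–15:45.
Windows ≥ 15 min: 12:00–12:15, 14:15–14:30, 15:15–15:45.
That's 3 windows.

3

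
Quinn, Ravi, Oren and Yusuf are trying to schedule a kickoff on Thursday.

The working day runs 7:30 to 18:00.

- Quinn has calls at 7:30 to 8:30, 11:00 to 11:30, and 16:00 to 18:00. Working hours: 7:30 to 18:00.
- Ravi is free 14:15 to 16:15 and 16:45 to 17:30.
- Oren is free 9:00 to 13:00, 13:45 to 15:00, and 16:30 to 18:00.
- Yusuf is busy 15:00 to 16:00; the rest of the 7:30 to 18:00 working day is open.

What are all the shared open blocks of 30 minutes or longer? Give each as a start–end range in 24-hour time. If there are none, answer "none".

Quinn free within 07:30–18:00: 08:30–11:00, 11:30–16:00.
Yusuf free within 07:30–18:00: 07:30–15:00, 16:00–18:00.
Quinn ∩ Ravi: 14:15–16:00.
Quinn ∩ Ravi ∩ Oren: 14:15–15:00.
Quinn ∩ Ravi ∩ Oren ∩ Yusuf: 14:15–15:00.
Windows ≥ 30 min: 14:15–15:00.

14:15–15:00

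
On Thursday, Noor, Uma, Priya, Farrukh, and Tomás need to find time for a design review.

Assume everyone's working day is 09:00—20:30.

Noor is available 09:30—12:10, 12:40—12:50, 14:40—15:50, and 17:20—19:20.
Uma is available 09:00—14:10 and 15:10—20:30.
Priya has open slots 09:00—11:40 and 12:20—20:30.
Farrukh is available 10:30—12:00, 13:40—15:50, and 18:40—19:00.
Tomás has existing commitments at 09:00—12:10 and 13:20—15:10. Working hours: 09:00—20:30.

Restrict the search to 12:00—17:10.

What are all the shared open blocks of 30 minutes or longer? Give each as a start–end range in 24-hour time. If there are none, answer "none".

Tomás free within 09:00–20:30: 12:10–13:20, 15:10–20:30.
Noor ∩ Uma: 09:30–12:10, 12:40–12:50, 15:10–15:50, 17:20–19:20.
Noor ∩ Uma ∩ Priya: 09:30–11:40, 12:40–12:50, 15:10–15:50, 17:20–19:20.
Noor ∩ Uma ∩ Priya ∩ Farrukh: 10:30–11:40, 15:10–15:50, 18:40–19:00.
Noor ∩ Uma ∩ Priya ∩ Farrukh ∩ Tomás: 15:10–15:50, 18:40–19:00.
Restricted to 12:00–17:10: 15:10–15:50.
Windows ≥ 30 min: 15:10–15:50.

15:10–15:50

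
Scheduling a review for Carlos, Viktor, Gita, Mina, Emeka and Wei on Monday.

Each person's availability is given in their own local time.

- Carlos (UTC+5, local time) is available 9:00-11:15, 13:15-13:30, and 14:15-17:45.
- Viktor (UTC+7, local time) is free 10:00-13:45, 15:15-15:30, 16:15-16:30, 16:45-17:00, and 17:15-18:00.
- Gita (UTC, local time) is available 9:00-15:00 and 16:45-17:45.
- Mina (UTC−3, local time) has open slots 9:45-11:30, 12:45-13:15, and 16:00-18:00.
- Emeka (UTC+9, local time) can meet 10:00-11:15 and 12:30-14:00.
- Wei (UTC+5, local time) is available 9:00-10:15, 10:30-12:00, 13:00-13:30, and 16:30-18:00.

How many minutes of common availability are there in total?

Carlos → UTC: 04:00–06:15, 08:15–08:30, 09:15–12:45.
Viktor → UTC: 03:00–06:45, 08:15–08:30, 09:15–09:30, 09:45–10:00, 10:15–11:00.
Gita → UTC: 09:00–15:00, 16:45–17:45.
Mina → UTC: 12:45–14:30, 15:45–16:15, 19:00–21:00.
Emeka → UTC: 01:00–02:15, 03:30–05:00.
Wei → UTC: 04:00–05:15, 05:30–07:00, 08:00–08:30, 11:30–13:00.
Carlos ∩ Viktor: 04:00–06:15, 08:15–08:30, 09:15–09:30, 09:45–10:00, 10:15–11:00.
Carlos ∩ Viktor ∩ Gita: 09:15–09:30, 09:45–10:00, 10:15–11:00.
Carlos ∩ Viktor ∩ Gita ∩ Mina: (none).
Carlos ∩ Viktor ∩ Gita ∩ Mina ∩ Emeka: (none).
Carlos ∩ Viktor ∩ Gita ∩ Mina ∩ Emeka ∩ Wei: (none).
Total common minutes: 0.

0 minutes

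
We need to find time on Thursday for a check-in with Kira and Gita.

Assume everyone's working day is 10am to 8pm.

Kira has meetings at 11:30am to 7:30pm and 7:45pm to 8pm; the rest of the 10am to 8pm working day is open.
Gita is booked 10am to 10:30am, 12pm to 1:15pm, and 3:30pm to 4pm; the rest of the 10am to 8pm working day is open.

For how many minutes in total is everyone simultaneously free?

Kira free within 10:00–20:00: 10:00–11:30, 19:30–19:45.
Gita free within 10:00–20:00: 10:30–12:00, 13:15–15:30, 16:00–20:00.
Kira ∩ Gita: 10:30–11:30, 19:30–19:45.
Total common minutes: 60 + 15 = 75.

75 minutes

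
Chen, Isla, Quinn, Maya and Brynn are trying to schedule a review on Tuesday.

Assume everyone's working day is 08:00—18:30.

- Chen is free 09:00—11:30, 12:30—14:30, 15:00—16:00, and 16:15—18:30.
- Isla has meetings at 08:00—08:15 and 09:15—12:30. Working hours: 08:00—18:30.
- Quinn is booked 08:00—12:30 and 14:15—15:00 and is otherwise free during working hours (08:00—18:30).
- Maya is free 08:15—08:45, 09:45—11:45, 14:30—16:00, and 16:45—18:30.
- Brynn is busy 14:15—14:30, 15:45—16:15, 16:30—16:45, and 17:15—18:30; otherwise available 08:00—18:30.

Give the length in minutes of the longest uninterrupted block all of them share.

Isla free within 08:00–18:30: 08:15–09:15, 12:30–18:30.
Quinn free within 08:00–18:30: 12:30–14:15, 15:00–18:30.
Brynn free within 08:00–18:30: 08:00–14:15, 14:30–15:45, 16:15–16:30, 16:45–17:15.
Chen ∩ Isla: 09:00–09:15, 12:30–14:30, 15:00–16:00, 16:15–18:30.
Chen ∩ Isla ∩ Quinn: 12:30–14:15, 15:00–16:00, 16:15–18:30.
Chen ∩ Isla ∩ Quinn ∩ Maya: 15:00–16:00, 16:45–18:30.
Chen ∩ Isla ∩ Quinn ∩ Maya ∩ Brynn: 15:00–15:45, 16:45–17:15.
Common window lengths: 45, 30 min; longest is 45.

45 minutes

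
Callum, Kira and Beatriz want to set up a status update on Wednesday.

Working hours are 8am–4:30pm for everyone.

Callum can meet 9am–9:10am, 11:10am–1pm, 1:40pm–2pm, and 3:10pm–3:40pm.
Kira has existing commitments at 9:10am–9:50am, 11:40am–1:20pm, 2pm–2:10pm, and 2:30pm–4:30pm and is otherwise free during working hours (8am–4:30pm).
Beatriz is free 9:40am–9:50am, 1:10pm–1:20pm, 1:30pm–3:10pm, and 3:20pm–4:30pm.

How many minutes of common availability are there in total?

20 minutes

Kira free within 08:00–16:30: 08:00–09:10, 09:50–11:40, 13:20–14:00, 14:10–14:30.
Callum ∩ Kira: 09:00–09:10, 11:10–11:40, 13:40–14:00.
Callum ∩ Kira ∩ Beatriz: 13:40–14:00.
Total common minutes: 20.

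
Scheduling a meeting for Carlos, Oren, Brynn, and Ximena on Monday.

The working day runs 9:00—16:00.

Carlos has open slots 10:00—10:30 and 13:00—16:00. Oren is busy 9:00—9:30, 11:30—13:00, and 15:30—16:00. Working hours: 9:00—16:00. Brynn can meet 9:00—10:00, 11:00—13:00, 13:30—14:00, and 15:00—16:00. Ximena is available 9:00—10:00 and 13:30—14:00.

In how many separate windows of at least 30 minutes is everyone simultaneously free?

1

Oren free within 09:00–16:00: 09:30–11:30, 13:00–15:30.
Carlos ∩ Oren: 10:00–10:30, 13:00–15:30.
Carlos ∩ Oren ∩ Brynn: 13:30–14:00, 15:00–15:30.
Carlos ∩ Oren ∩ Brynn ∩ Ximena: 13:30–14:00.
Windows ≥ 30 min: 13:30–14:00.
That's 1 window.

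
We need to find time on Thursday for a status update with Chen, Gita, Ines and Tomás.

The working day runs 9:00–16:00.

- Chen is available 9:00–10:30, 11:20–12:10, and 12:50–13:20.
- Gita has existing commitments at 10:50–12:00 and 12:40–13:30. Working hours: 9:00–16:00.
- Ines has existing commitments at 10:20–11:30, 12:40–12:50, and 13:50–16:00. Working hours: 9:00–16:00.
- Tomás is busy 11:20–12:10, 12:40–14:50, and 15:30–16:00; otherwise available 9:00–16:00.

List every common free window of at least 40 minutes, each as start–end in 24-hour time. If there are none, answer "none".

09:00–10:20

Gita free within 09:00–16:00: 09:00–10:50, 12:00–12:40, 13:30–16:00.
Ines free within 09:00–16:00: 09:00–10:20, 11:30–12:40, 12:50–13:50.
Tomás free within 09:00–16:00: 09:00–11:20, 12:10–12:40, 14:50–15:30.
Chen ∩ Gita: 09:00–10:30, 12:00–12:10.
Chen ∩ Gita ∩ Ines: 09:00–10:20, 12:00–12:10.
Chen ∩ Gita ∩ Ines ∩ Tomás: 09:00–10:20.
Windows ≥ 40 min: 09:00–10:20.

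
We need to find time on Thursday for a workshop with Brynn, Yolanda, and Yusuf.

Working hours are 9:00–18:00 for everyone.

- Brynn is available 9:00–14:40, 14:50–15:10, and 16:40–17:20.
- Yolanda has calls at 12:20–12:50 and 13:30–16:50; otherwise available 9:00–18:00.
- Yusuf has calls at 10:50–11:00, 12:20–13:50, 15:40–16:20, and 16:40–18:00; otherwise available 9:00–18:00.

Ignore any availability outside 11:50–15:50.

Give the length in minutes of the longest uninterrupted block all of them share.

Yolanda free within 09:00–18:00: 09:00–12:20, 12:50–13:30, 16:50–18:00.
Yusuf free within 09:00–18:00: 09:00–10:50, 11:00–12:20, 13:50–15:40, 16:20–16:40.
Brynn ∩ Yolanda: 09:00–12:20, 12:50–13:30, 16:50–17:20.
Brynn ∩ Yolanda ∩ Yusuf: 09:00–10:50, 11:00–12:20.
Restricted to 11:50–15:50: 11:50–12:20.
Single common window of 30 minutes.

30 minutes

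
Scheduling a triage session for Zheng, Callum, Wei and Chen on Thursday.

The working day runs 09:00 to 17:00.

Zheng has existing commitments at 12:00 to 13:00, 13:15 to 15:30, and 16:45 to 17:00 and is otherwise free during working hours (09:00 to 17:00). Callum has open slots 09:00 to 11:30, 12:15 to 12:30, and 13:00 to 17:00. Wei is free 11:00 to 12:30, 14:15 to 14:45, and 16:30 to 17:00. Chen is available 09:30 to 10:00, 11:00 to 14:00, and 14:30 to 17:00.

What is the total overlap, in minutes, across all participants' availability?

Zheng free within 09:00–17:00: 09:00–12:00, 13:00–13:15, 15:30–16:45.
Zheng ∩ Callum: 09:00–11:30, 13:00–13:15, 15:30–16:45.
Zheng ∩ Callum ∩ Wei: 11:00–11:30, 16:30–16:45.
Zheng ∩ Callum ∩ Wei ∩ Chen: 11:00–11:30, 16:30–16:45.
Total common minutes: 30 + 15 = 45.

45 minutes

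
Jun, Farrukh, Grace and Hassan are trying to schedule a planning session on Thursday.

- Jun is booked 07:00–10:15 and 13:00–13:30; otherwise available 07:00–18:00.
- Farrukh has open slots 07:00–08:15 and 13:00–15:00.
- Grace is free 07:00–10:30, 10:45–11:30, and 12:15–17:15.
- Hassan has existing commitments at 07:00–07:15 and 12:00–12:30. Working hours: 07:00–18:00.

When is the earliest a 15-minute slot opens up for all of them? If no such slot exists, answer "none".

Jun free within 07:00–18:00: 10:15–13:00, 13:30–18:00.
Hassan free within 07:00–18:00: 07:15–12:00, 12:30–18:00.
Jun ∩ Farrukh: 13:30–15:00.
Jun ∩ Farrukh ∩ Grace: 13:30–15:00.
Jun ∩ Farrukh ∩ Grace ∩ Hassan: 13:30–15:00.
Windows ≥ 15 min: 13:30–15:00.
Earliest such window starts at 13:30.

13:30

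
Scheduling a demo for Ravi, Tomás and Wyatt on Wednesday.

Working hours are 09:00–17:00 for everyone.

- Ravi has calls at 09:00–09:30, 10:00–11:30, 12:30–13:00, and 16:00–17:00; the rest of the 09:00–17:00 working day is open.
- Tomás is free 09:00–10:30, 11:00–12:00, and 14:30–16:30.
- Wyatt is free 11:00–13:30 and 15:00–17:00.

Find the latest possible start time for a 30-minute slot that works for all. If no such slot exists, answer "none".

Ravi free within 09:00–17:00: 09:30–10:00, 11:30–12:30, 13:00–16:00.
Ravi ∩ Tomás: 09:30–10:00, 11:30–12:00, 14:30–16:00.
Ravi ∩ Tomás ∩ Wyatt: 11:30–12:00, 15:00–16:00.
Windows ≥ 30 min: 11:30–12:00, 15:00–16:00.
Latest start in the last window 15:00–16:00 is 16:00 − 30 min = 15:30.

15:30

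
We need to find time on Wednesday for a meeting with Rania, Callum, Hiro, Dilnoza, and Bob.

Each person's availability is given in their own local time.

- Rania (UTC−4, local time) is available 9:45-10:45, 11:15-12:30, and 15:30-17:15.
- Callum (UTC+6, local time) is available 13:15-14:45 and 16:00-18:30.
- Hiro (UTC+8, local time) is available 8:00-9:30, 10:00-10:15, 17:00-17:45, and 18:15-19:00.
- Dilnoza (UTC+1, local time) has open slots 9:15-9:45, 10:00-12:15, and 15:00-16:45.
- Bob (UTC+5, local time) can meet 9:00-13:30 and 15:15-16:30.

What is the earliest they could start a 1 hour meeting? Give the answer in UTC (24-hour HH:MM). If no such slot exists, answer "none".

Rania → UTC: 13:45–14:45, 15:15–16:30, 19:30–21:15.
Callum → UTC: 07:15–08:45, 10:00–12:30.
Hiro → UTC: 00:00–01:30, 02:00–02:15, 09:00–09:45, 10:15–11:00.
Dilnoza → UTC: 08:15–08:45, 09:00–11:15, 14:00–15:45.
Bob → UTC: 04:00–08:30, 10:15–11:30.
Rania ∩ Callum: (none).
Rania ∩ Callum ∩ Hiro: (none).
Rania ∩ Callum ∩ Hiro ∩ Dilnoza: (none).
Rania ∩ Callum ∩ Hiro ∩ Dilnoza ∩ Bob: (none).
Windows ≥ 60 min: (none).

none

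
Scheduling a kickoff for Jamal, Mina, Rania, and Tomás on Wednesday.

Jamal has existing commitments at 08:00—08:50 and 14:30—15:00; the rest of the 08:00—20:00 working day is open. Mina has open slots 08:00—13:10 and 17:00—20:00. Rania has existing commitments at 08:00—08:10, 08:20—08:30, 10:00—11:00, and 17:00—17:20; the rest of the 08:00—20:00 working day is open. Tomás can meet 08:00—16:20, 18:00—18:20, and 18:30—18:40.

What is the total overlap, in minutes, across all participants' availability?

230 minutes

Jamal free within 08:00–20:00: 08:50–14:30, 15:00–20:00.
Rania free within 08:00–20:00: 08:10–08:20, 08:30–10:00, 11:00–17:00, 17:20–20:00.
Jamal ∩ Mina: 08:50–13:10, 17:00–20:00.
Jamal ∩ Mina ∩ Rania: 08:50–10:00, 11:00–13:10, 17:20–20:00.
Jamal ∩ Mina ∩ Rania ∩ Tomás: 08:50–10:00, 11:00–13:10, 18:00–18:20, 18:30–18:40.
Total common minutes: 70 + 130 + 20 + 10 = 230.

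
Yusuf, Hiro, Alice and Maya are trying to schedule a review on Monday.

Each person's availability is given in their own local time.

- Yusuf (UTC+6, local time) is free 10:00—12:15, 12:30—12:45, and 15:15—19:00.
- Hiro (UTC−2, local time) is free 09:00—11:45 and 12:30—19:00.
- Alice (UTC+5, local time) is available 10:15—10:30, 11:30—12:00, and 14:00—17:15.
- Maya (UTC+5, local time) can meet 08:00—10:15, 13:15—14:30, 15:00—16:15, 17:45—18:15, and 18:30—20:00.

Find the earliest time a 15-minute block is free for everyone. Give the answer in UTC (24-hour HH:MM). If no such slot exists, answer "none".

11:00

Yusuf → UTC: 04:00–06:15, 06:30–06:45, 09:15–13:00.
Hiro → UTC: 11:00–13:45, 14:30–21:00.
Alice → UTC: 05:15–05:30, 06:30–07:00, 09:00–12:15.
Maya → UTC: 03:00–05:15, 08:15–09:30, 10:00–11:15, 12:45–13:15, 13:30–15:00.
Yusuf ∩ Hiro: 11:00–13:00.
Yusuf ∩ Hiro ∩ Alice: 11:00–12:15.
Yusuf ∩ Hiro ∩ Alice ∩ Maya: 11:00–11:15.
Windows ≥ 15 min: 11:00–11:15.
Earliest such window starts at 11:00.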